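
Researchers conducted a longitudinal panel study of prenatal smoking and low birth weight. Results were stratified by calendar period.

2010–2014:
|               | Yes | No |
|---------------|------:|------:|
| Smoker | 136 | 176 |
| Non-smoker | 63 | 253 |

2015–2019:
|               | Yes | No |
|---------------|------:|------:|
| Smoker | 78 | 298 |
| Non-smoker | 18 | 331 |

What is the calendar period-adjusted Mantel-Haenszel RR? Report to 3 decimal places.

2.608

RR_MH = Σ(aᵢ·n₀ᵢ/nᵢ) / Σ(cᵢ·n₁ᵢ/nᵢ), with n₁ᵢ = aᵢ+bᵢ (exposed), n₀ᵢ = cᵢ+dᵢ (unexposed), nᵢ = n₁ᵢ+n₀ᵢ.
Stratum 1 (2010–2014): n₁ = 312, n₀ = 316, n = 628; a·n₀/n = 136·316/628 = 68.4331; c·n₁/n = 63·312/628 = 31.2994
Stratum 2 (2015–2019): n₁ = 376, n₀ = 349, n = 725; a·n₀/n = 78·349/725 = 37.5476; c·n₁/n = 18·376/725 = 9.3352
RR_MH = (68.4331 + 37.5476) / (31.2994 + 9.3352) = 105.9807 / 40.6345 = 2.60814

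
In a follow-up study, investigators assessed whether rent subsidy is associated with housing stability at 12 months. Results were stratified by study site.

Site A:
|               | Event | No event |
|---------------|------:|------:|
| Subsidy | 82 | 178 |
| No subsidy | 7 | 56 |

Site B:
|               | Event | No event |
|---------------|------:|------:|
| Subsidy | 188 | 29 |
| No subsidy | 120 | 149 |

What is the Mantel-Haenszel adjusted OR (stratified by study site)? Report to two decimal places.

6.52

OR_MH = Σ(aᵢdᵢ/nᵢ) / Σ(bᵢcᵢ/nᵢ), where nᵢ is the stratum total.
Stratum 1 (Site A): n = 323; a·d/n = 82·56/323 = 14.2167; b·c/n = 178·7/323 = 3.8576
Stratum 2 (Site B): n = 486; a·d/n = 188·149/486 = 57.6379; b·c/n = 29·120/486 = 7.1605
OR_MH = (14.2167 + 57.6379) / (3.8576 + 7.1605) = 71.8546 / 11.0181 = 6.52152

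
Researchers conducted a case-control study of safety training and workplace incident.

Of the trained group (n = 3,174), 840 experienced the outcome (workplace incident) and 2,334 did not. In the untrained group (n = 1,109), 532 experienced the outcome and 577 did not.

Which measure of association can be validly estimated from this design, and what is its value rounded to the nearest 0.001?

0.390

From the description: a = 840, b = 2334, c = 532, d = 577.
This is a case-control study: participants were sampled on outcome status, so risks in the source population cannot be estimated directly — relative risk is not valid here. The odds ratio is the appropriate measure.
OR = (a·d)/(b·c) = (840 × 577) / (2334 × 532) = 484680 / 1241688 = 0.39034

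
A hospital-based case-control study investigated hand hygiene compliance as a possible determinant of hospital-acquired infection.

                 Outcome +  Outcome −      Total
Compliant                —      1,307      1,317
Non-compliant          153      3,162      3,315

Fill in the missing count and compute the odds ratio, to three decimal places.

The missing cell is in the exposed row: 1317 − 1307 = 10.
So a = 10, b = 1307, c = 153, d = 3162.
OR = (a·d)/(b·c) = (10 × 3162) / (1307 × 153) = 31620 / 199971 = 0.15812

0.158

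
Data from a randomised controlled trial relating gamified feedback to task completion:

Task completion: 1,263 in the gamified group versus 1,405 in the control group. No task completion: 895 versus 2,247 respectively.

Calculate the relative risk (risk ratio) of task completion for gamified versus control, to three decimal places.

1.521

From the description: a = 1263, b = 895, c = 1405, d = 2247.
Risk in exposed = 1263/2158 = 0.58526; risk in unexposed = 1405/3652 = 0.38472.
RR = 0.58526 / 0.38472 = 1.52127
The risk among the exposed is 1.52 times that among the unexposed.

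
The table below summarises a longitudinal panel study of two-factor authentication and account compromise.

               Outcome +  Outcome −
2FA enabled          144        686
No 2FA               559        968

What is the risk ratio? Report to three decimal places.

Cells: a = 144, b = 686, c = 559, d = 968.
Risk in exposed = 144/830 = 0.17349; risk in unexposed = 559/1527 = 0.36608.
RR = 0.17349 / 0.36608 = 0.47393
The risk is 53% lower among the exposed than among the unexposed.

0.474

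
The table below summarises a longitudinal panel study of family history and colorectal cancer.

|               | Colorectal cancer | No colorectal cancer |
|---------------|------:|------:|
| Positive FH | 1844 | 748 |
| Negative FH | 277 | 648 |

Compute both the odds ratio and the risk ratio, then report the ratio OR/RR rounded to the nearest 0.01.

Cells: a = 1844, b = 748, c = 277, d = 648.
OR = (1844·648)/(748·277) = 1194912/207196 = 5.76706
Risk in exposed = 1844/2592 = 0.71142; risk in unexposed = 277/925 = 0.29946; RR = 2.37568
OR/RR = 5.76706 / 2.37568 = 2.42754
The outcome is not rare, so the OR lies further from 1 than the RR.

2.43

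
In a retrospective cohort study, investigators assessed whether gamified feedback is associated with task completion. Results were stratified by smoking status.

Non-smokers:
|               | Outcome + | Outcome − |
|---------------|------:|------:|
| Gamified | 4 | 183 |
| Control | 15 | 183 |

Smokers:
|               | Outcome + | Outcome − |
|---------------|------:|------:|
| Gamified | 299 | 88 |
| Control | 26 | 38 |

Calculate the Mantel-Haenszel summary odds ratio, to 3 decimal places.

OR_MH = Σ(aᵢdᵢ/nᵢ) / Σ(bᵢcᵢ/nᵢ), where nᵢ is the stratum total.
Stratum 1 (Non-smokers): n = 385; a·d/n = 4·183/385 = 1.9013; b·c/n = 183·15/385 = 7.1299
Stratum 2 (Smokers): n = 451; a·d/n = 299·38/451 = 25.1929; b·c/n = 88·26/451 = 5.0732
OR_MH = (1.9013 + 25.1929) / (7.1299 + 5.0732) = 27.0942 / 12.2030 = 2.22028

2.220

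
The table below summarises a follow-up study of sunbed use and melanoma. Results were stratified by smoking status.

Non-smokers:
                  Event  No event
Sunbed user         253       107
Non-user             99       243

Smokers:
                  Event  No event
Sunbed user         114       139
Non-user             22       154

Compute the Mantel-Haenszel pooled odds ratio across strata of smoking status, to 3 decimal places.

OR_MH = Σ(aᵢdᵢ/nᵢ) / Σ(bᵢcᵢ/nᵢ), where nᵢ is the stratum total.
Stratum 1 (Non-smokers): n = 702; a·d/n = 253·243/702 = 87.5769; b·c/n = 107·99/702 = 15.0897
Stratum 2 (Smokers): n = 429; a·d/n = 114·154/429 = 40.9231; b·c/n = 139·22/429 = 7.1282
OR_MH = (87.5769 + 40.9231) / (15.0897 + 7.1282) = 128.5000 / 22.2179 = 5.78361

5.784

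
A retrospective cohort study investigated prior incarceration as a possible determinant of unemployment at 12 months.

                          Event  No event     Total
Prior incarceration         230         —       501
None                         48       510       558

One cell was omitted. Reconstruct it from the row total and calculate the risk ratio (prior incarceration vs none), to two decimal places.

5.34

The missing cell is in the exposed row: 501 − 230 = 271.
So a = 230, b = 271, c = 48, d = 510.
RR = [a/(a+b)] / [c/(c+d)] = (230/501) / (48/558) = 0.45908/0.08602 = 5.33683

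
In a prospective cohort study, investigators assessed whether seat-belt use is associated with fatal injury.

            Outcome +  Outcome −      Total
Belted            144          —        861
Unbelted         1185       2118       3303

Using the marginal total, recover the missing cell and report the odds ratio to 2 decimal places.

The missing cell is in the exposed row: 861 − 144 = 717.
So a = 144, b = 717, c = 1185, d = 2118.
OR = (a·d)/(b·c) = (144 × 2118) / (717 × 1185) = 304992 / 849645 = 0.35896

0.36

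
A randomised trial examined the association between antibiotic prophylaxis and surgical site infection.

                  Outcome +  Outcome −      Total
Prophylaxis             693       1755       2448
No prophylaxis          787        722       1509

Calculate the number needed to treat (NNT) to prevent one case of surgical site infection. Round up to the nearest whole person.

5

Risk in treated group = 693/2448 = 0.28309; risk in control = 787/1509 = 0.52154.
Absolute risk reduction = 0.52154 − 0.28309 = 0.23845
NNT = 1 / ARR = 1 / 0.23845 = 4.194 → round up → 5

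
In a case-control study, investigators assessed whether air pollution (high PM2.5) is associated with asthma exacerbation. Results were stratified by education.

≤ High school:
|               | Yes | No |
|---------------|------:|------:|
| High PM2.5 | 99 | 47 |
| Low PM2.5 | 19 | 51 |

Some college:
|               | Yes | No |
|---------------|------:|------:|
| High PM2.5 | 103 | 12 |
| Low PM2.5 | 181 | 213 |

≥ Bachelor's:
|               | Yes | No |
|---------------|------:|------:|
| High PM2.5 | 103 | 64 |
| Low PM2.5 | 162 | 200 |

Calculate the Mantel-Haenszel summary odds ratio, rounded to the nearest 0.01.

3.76

OR_MH = Σ(aᵢdᵢ/nᵢ) / Σ(bᵢcᵢ/nᵢ), where nᵢ is the stratum total.
Stratum 1 (≤ High school): n = 216; a·d/n = 99·51/216 = 23.3750; b·c/n = 47·19/216 = 4.1343
Stratum 2 (Some college): n = 509; a·d/n = 103·213/509 = 43.1022; b·c/n = 12·181/509 = 4.2672
Stratum 3 (≥ Bachelor's): n = 529; a·d/n = 103·200/529 = 38.9414; b·c/n = 64·162/529 = 19.5992
OR_MH = (23.3750 + 43.1022 + 38.9414) / (4.1343 + 4.2672 + 19.5992) = 105.4186 / 28.0007 = 3.76486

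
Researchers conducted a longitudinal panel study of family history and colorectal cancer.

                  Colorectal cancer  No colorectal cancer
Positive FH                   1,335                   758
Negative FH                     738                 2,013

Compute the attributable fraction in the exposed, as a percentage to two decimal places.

57.94

Cells: a = 1335, b = 758, c = 738, d = 2013.
Risk in exposed = 1335/2093 = 0.63784; risk in unexposed = 738/2751 = 0.26827.
RR = 0.63784/0.26827 = 2.37764
AR% = (RR − 1)/RR × 100 = (2.37764 − 1)/2.37764 × 100 = 57.9415%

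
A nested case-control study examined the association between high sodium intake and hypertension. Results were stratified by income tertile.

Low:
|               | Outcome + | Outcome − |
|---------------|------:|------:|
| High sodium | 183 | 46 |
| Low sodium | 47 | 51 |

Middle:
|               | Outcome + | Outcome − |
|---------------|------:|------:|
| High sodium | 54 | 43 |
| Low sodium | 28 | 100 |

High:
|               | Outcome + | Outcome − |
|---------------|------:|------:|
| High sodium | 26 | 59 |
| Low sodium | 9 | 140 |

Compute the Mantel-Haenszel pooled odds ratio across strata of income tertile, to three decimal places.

OR_MH = Σ(aᵢdᵢ/nᵢ) / Σ(bᵢcᵢ/nᵢ), where nᵢ is the stratum total.
Stratum 1 (Low): n = 327; a·d/n = 183·51/327 = 28.5413; b·c/n = 46·47/327 = 6.6116
Stratum 2 (Middle): n = 225; a·d/n = 54·100/225 = 24.0000; b·c/n = 43·28/225 = 5.3511
Stratum 3 (High): n = 234; a·d/n = 26·140/234 = 15.5556; b·c/n = 59·9/234 = 2.2692
OR_MH = (28.5413 + 24.0000 + 15.5556) / (6.6116 + 5.3511 + 2.2692) = 68.0968 / 14.2320 = 4.78478

4.785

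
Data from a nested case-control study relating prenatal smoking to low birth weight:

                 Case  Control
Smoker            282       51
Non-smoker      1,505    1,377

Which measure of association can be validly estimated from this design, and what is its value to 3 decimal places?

Cells: a = 282, b = 51, c = 1505, d = 1377.
This is a nested case-control study: participants were sampled on outcome status, so risks in the source population cannot be estimated directly — relative risk is not valid here. The odds ratio is the appropriate measure.
OR = (a·d)/(b·c) = (282 × 1377) / (51 × 1505) = 388314 / 76755 = 5.05914

5.059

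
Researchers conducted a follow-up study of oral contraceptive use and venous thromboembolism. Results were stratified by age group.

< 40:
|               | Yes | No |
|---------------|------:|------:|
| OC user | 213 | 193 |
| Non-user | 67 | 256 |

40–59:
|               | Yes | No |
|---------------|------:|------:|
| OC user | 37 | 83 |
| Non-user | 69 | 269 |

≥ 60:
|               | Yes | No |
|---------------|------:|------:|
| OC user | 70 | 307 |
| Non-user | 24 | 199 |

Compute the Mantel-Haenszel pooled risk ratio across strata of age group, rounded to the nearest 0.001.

RR_MH = Σ(aᵢ·n₀ᵢ/nᵢ) / Σ(cᵢ·n₁ᵢ/nᵢ), with n₁ᵢ = aᵢ+bᵢ (exposed), n₀ᵢ = cᵢ+dᵢ (unexposed), nᵢ = n₁ᵢ+n₀ᵢ.
Stratum 1 (< 40): n₁ = 406, n₀ = 323, n = 729; a·n₀/n = 213·323/729 = 94.3745; c·n₁/n = 67·406/729 = 37.3141
Stratum 2 (40–59): n₁ = 120, n₀ = 338, n = 458; a·n₀/n = 37·338/458 = 27.3057; c·n₁/n = 69·120/458 = 18.0786
Stratum 3 (≥ 60): n₁ = 377, n₀ = 223, n = 600; a·n₀/n = 70·223/600 = 26.0167; c·n₁/n = 24·377/600 = 15.0800
RR_MH = (94.3745 + 27.3057 + 26.0167) / (37.3141 + 18.0786 + 15.0800) = 147.6968 / 70.4727 = 2.09580

2.096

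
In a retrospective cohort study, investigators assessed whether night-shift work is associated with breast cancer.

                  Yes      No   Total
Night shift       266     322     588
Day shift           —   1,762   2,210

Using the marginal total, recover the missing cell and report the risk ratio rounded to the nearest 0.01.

The missing cell is in the unexposed row: 2210 − 1762 = 448.
So a = 266, b = 322, c = 448, d = 1762.
RR = [a/(a+b)] / [c/(c+d)] = (266/588) / (448/2210) = 0.45238/0.20271 = 2.23161

2.23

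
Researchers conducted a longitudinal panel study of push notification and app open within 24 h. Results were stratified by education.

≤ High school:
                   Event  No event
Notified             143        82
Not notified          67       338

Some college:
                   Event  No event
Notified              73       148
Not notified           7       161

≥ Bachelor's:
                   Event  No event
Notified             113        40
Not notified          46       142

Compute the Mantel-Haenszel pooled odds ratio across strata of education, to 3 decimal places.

OR_MH = Σ(aᵢdᵢ/nᵢ) / Σ(bᵢcᵢ/nᵢ), where nᵢ is the stratum total.
Stratum 1 (≤ High school): n = 630; a·d/n = 143·338/630 = 76.7206; b·c/n = 82·67/630 = 8.7206
Stratum 2 (Some college): n = 389; a·d/n = 73·161/389 = 30.2134; b·c/n = 148·7/389 = 2.6632
Stratum 3 (≥ Bachelor's): n = 341; a·d/n = 113·142/341 = 47.0557; b·c/n = 40·46/341 = 5.3959
OR_MH = (76.7206 + 30.2134 + 47.0557) / (8.7206 + 2.6632 + 5.3959) = 153.9897 / 16.7798 = 9.17711

9.177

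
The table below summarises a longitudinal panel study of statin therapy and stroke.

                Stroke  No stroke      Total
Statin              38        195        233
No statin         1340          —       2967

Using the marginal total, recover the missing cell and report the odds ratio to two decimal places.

0.24

The missing cell is in the unexposed row: 2967 − 1340 = 1627.
So a = 38, b = 195, c = 1340, d = 1627.
OR = (a·d)/(b·c) = (38 × 1627) / (195 × 1340) = 61826 / 261300 = 0.23661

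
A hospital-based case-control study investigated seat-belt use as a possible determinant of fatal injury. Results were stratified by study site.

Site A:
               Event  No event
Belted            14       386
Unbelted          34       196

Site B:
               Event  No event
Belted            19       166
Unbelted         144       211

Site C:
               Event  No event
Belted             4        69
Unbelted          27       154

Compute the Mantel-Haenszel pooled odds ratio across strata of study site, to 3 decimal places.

0.196

OR_MH = Σ(aᵢdᵢ/nᵢ) / Σ(bᵢcᵢ/nᵢ), where nᵢ is the stratum total.
Stratum 1 (Site A): n = 630; a·d/n = 14·196/630 = 4.3556; b·c/n = 386·34/630 = 20.8317
Stratum 2 (Site B): n = 540; a·d/n = 19·211/540 = 7.4241; b·c/n = 166·144/540 = 44.2667
Stratum 3 (Site C): n = 254; a·d/n = 4·154/254 = 2.4252; b·c/n = 69·27/254 = 7.3346
OR_MH = (4.3556 + 7.4241 + 2.4252) / (20.8317 + 44.2667 + 7.3346) = 14.2048 / 72.4331 = 0.19611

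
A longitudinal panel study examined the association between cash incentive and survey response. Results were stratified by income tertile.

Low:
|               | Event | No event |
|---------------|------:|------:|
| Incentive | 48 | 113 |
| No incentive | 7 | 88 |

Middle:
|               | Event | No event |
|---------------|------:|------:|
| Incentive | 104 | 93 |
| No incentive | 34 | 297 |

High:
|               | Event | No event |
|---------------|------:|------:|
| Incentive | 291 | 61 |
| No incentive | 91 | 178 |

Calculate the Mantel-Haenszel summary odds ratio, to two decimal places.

8.79

OR_MH = Σ(aᵢdᵢ/nᵢ) / Σ(bᵢcᵢ/nᵢ), where nᵢ is the stratum total.
Stratum 1 (Low): n = 256; a·d/n = 48·88/256 = 16.5000; b·c/n = 113·7/256 = 3.0898
Stratum 2 (Middle): n = 528; a·d/n = 104·297/528 = 58.5000; b·c/n = 93·34/528 = 5.9886
Stratum 3 (High): n = 621; a·d/n = 291·178/621 = 83.4106; b·c/n = 61·91/621 = 8.9388
OR_MH = (16.5000 + 58.5000 + 83.4106) / (3.0898 + 5.9886 + 8.9388) = 158.4106 / 18.0173 = 8.79215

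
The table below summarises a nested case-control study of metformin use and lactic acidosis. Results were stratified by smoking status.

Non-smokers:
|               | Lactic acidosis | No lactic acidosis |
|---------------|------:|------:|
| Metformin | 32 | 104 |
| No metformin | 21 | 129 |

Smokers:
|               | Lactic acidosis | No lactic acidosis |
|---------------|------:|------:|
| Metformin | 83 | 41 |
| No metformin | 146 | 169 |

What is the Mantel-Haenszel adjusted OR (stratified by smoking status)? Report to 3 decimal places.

2.181

OR_MH = Σ(aᵢdᵢ/nᵢ) / Σ(bᵢcᵢ/nᵢ), where nᵢ is the stratum total.
Stratum 1 (Non-smokers): n = 286; a·d/n = 32·129/286 = 14.4336; b·c/n = 104·21/286 = 7.6364
Stratum 2 (Smokers): n = 439; a·d/n = 83·169/439 = 31.9522; b·c/n = 41·146/439 = 13.6355
OR_MH = (14.4336 + 31.9522) / (7.6364 + 13.6355) = 46.3857 / 21.2719 = 2.18061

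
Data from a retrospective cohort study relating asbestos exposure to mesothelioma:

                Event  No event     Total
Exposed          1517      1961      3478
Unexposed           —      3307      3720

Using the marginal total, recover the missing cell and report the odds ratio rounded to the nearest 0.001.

The missing cell is in the unexposed row: 3720 − 3307 = 413.
So a = 1517, b = 1961, c = 413, d = 3307.
OR = (a·d)/(b·c) = (1517 × 3307) / (1961 × 413) = 5016719 / 809893 = 6.19430

6.194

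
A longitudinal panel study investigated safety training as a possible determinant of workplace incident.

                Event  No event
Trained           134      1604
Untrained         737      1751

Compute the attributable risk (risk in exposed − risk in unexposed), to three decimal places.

Cells: a = 134, b = 1604, c = 737, d = 1751.
Risk in exposed = 134/1738 = 0.077100; risk in unexposed = 737/2488 = 0.296222.
Risk difference = 0.077100 − 0.296222 = -0.219122

-0.219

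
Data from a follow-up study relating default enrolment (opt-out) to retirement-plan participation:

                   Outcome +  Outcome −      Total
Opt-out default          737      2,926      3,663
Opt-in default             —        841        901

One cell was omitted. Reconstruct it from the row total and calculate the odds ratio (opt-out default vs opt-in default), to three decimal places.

The missing cell is in the unexposed row: 901 − 841 = 60.
So a = 737, b = 2926, c = 60, d = 841.
OR = (a·d)/(b·c) = (737 × 841) / (2926 × 60) = 619817 / 175560 = 3.53051

3.531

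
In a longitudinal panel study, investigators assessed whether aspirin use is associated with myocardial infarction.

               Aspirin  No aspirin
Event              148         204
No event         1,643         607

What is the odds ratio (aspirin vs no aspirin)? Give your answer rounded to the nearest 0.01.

Reading the table with exposure as columns: a = 148 (Aspirin, case), b = 1643 (Aspirin, non-case), c = 204 (No aspirin, case), d = 607.
OR = (a·d)/(b·c) = (148 × 607) / (1643 × 204) = 89836 / 335172 = 0.26803
Exposure is associated with lower odds of myocardial infarction (OR = 0.27 < 1).

0.27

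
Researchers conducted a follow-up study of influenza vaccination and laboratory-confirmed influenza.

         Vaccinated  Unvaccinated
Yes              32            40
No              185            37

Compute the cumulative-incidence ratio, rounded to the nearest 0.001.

Reading the table with exposure as columns: a = 32 (Vaccinated, case), b = 185 (Vaccinated, non-case), c = 40 (Unvaccinated, case), d = 37.
Risk in exposed = 32/217 = 0.14747; risk in unexposed = 40/77 = 0.51948.
RR = 0.14747 / 0.51948 = 0.28387
The risk is 72% lower among the exposed than among the unexposed.

0.284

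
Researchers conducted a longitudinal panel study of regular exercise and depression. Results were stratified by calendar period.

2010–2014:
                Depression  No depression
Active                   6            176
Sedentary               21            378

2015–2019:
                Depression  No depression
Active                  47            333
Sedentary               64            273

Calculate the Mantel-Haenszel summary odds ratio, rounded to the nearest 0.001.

OR_MH = Σ(aᵢdᵢ/nᵢ) / Σ(bᵢcᵢ/nᵢ), where nᵢ is the stratum total.
Stratum 1 (2010–2014): n = 581; a·d/n = 6·378/581 = 3.9036; b·c/n = 176·21/581 = 6.3614
Stratum 2 (2015–2019): n = 717; a·d/n = 47·273/717 = 17.8954; b·c/n = 333·64/717 = 29.7238
OR_MH = (3.9036 + 17.8954) / (6.3614 + 29.7238) = 21.7990 / 36.0853 = 0.60410

0.604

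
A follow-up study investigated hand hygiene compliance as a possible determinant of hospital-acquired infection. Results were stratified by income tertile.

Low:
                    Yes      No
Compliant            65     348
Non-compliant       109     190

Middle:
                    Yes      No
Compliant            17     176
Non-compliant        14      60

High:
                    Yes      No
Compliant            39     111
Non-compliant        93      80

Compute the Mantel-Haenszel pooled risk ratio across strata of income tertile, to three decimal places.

RR_MH = Σ(aᵢ·n₀ᵢ/nᵢ) / Σ(cᵢ·n₁ᵢ/nᵢ), with n₁ᵢ = aᵢ+bᵢ (exposed), n₀ᵢ = cᵢ+dᵢ (unexposed), nᵢ = n₁ᵢ+n₀ᵢ.
Stratum 1 (Low): n₁ = 413, n₀ = 299, n = 712; a·n₀/n = 65·299/712 = 27.2963; c·n₁/n = 109·413/712 = 63.2261
Stratum 2 (Middle): n₁ = 193, n₀ = 74, n = 267; a·n₀/n = 17·74/267 = 4.7116; c·n₁/n = 14·193/267 = 10.1199
Stratum 3 (High): n₁ = 150, n₀ = 173, n = 323; a·n₀/n = 39·173/323 = 20.8885; c·n₁/n = 93·150/323 = 43.1889
RR_MH = (27.2963 + 4.7116 + 20.8885) / (63.2261 + 10.1199 + 43.1889) = 52.8965 / 116.5348 = 0.45391

0.454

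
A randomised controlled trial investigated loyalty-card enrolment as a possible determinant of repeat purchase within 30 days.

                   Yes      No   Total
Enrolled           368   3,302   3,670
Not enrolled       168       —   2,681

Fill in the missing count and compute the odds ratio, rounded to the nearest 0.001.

1.667

The missing cell is in the unexposed row: 2681 − 168 = 2513.
So a = 368, b = 3302, c = 168, d = 2513.
OR = (a·d)/(b·c) = (368 × 2513) / (3302 × 168) = 924784 / 554736 = 1.66707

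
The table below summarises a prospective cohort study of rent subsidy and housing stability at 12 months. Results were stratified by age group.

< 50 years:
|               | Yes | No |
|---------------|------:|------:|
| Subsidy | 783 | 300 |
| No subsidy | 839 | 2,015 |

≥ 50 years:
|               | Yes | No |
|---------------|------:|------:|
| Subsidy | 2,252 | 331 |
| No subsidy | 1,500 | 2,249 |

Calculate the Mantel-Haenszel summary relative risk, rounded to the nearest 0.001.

RR_MH = Σ(aᵢ·n₀ᵢ/nᵢ) / Σ(cᵢ·n₁ᵢ/nᵢ), with n₁ᵢ = aᵢ+bᵢ (exposed), n₀ᵢ = cᵢ+dᵢ (unexposed), nᵢ = n₁ᵢ+n₀ᵢ.
Stratum 1 (< 50 years): n₁ = 1083, n₀ = 2854, n = 3937; a·n₀/n = 783·2854/3937 = 567.6104; c·n₁/n = 839·1083/3937 = 230.7943
Stratum 2 (≥ 50 years): n₁ = 2583, n₀ = 3749, n = 6332; a·n₀/n = 2252·3749/6332 = 1333.3462; c·n₁/n = 1500·2583/6332 = 611.8920
RR_MH = (567.6104 + 1333.3462) / (230.7943 + 611.8920) = 1900.9565 / 842.6862 = 2.25583

2.256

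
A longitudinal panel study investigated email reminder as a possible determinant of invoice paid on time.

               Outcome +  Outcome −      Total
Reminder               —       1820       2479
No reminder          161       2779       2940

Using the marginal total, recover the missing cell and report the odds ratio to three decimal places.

The missing cell is in the exposed row: 2479 − 1820 = 659.
So a = 659, b = 1820, c = 161, d = 2779.
OR = (a·d)/(b·c) = (659 × 2779) / (1820 × 161) = 1831361 / 293020 = 6.24995

6.250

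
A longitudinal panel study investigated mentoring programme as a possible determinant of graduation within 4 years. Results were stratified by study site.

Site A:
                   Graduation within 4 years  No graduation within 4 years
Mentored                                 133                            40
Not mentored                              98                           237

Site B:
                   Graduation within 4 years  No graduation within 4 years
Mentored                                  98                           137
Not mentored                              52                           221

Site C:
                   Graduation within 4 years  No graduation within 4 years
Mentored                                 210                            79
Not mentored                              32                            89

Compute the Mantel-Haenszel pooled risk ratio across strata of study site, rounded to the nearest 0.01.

2.53

RR_MH = Σ(aᵢ·n₀ᵢ/nᵢ) / Σ(cᵢ·n₁ᵢ/nᵢ), with n₁ᵢ = aᵢ+bᵢ (exposed), n₀ᵢ = cᵢ+dᵢ (unexposed), nᵢ = n₁ᵢ+n₀ᵢ.
Stratum 1 (Site A): n₁ = 173, n₀ = 335, n = 508; a·n₀/n = 133·335/508 = 87.7067; c·n₁/n = 98·173/508 = 33.3740
Stratum 2 (Site B): n₁ = 235, n₀ = 273, n = 508; a·n₀/n = 98·273/508 = 52.6654; c·n₁/n = 52·235/508 = 24.0551
Stratum 3 (Site C): n₁ = 289, n₀ = 121, n = 410; a·n₀/n = 210·121/410 = 61.9756; c·n₁/n = 32·289/410 = 22.5561
RR_MH = (87.7067 + 52.6654 + 61.9756) / (33.3740 + 24.0551 + 22.5561) = 202.3477 / 79.9852 = 2.52981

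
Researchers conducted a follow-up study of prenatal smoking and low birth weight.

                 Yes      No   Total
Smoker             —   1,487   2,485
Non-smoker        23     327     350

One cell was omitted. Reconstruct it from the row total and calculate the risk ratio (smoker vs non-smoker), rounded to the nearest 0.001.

The missing cell is in the exposed row: 2485 − 1487 = 998.
So a = 998, b = 1487, c = 23, d = 327.
RR = [a/(a+b)] / [c/(c+d)] = (998/2485) / (23/350) = 0.40161/0.06571 = 6.11145

6.111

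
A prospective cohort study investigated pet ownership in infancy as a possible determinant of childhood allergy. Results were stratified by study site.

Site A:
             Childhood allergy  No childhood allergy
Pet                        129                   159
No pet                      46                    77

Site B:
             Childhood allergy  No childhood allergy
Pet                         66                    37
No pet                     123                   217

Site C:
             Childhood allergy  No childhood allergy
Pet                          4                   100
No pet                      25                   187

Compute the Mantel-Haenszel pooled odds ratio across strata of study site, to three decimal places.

OR_MH = Σ(aᵢdᵢ/nᵢ) / Σ(bᵢcᵢ/nᵢ), where nᵢ is the stratum total.
Stratum 1 (Site A): n = 411; a·d/n = 129·77/411 = 24.1679; b·c/n = 159·46/411 = 17.7956
Stratum 2 (Site B): n = 443; a·d/n = 66·217/443 = 32.3296; b·c/n = 37·123/443 = 10.2731
Stratum 3 (Site C): n = 316; a·d/n = 4·187/316 = 2.3671; b·c/n = 100·25/316 = 7.9114
OR_MH = (24.1679 + 32.3296 + 2.3671) / (17.7956 + 10.2731 + 7.9114) = 58.8645 / 35.9802 = 1.63603

1.636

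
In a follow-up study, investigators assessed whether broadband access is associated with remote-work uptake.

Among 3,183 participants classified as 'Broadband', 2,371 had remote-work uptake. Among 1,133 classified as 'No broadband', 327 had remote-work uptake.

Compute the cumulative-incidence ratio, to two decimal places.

2.58

From the description: a = 2371, b = 812, c = 327, d = 806.
Risk in exposed = 2371/3183 = 0.74489; risk in unexposed = 327/1133 = 0.28861.
RR = 0.74489 / 0.28861 = 2.58094
The risk among the exposed is 2.58 times that among the unexposed.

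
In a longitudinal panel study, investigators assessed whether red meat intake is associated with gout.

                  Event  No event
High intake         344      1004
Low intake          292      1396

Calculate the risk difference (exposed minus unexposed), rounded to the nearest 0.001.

Cells: a = 344, b = 1004, c = 292, d = 1396.
Risk in exposed = 344/1348 = 0.255193; risk in unexposed = 292/1688 = 0.172986.
Risk difference = 0.255193 − 0.172986 = 0.082207

0.082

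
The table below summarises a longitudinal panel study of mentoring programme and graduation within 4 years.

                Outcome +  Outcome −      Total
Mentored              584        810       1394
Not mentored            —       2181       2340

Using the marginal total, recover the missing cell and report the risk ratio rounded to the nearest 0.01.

The missing cell is in the unexposed row: 2340 − 2181 = 159.
So a = 584, b = 810, c = 159, d = 2181.
RR = [a/(a+b)] / [c/(c+d)] = (584/1394) / (159/2340) = 0.41894/0.06795 = 6.16551

6.17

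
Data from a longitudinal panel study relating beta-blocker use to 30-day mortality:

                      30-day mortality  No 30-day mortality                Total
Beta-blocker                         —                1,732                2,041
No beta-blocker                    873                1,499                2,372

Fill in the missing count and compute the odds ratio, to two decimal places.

0.31

The missing cell is in the exposed row: 2041 − 1732 = 309.
So a = 309, b = 1732, c = 873, d = 1499.
OR = (a·d)/(b·c) = (309 × 1499) / (1732 × 873) = 463191 / 1512036 = 0.30634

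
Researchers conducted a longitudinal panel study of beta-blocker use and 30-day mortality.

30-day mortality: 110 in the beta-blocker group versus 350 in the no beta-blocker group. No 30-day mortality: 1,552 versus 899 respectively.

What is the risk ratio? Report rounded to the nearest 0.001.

From the description: a = 110, b = 1552, c = 350, d = 899.
Risk in exposed = 110/1662 = 0.06619; risk in unexposed = 350/1249 = 0.28022.
RR = 0.06619 / 0.28022 = 0.23619
The risk is 76% lower among the exposed than among the unexposed.

0.236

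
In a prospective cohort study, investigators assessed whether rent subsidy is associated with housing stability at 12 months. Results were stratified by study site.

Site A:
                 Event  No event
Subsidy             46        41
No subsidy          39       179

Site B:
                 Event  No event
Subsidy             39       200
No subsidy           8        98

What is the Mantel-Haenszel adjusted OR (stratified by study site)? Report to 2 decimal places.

3.85

OR_MH = Σ(aᵢdᵢ/nᵢ) / Σ(bᵢcᵢ/nᵢ), where nᵢ is the stratum total.
Stratum 1 (Site A): n = 305; a·d/n = 46·179/305 = 26.9967; b·c/n = 41·39/305 = 5.2426
Stratum 2 (Site B): n = 345; a·d/n = 39·98/345 = 11.0783; b·c/n = 200·8/345 = 4.6377
OR_MH = (26.9967 + 11.0783) / (5.2426 + 4.6377) = 38.0750 / 9.8803 = 3.85362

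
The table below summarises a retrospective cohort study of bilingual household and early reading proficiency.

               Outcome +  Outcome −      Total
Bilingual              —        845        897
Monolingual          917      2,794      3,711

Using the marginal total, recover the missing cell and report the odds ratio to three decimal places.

The missing cell is in the exposed row: 897 − 845 = 52.
So a = 52, b = 845, c = 917, d = 2794.
OR = (a·d)/(b·c) = (52 × 2794) / (845 × 917) = 145288 / 774865 = 0.18750

0.188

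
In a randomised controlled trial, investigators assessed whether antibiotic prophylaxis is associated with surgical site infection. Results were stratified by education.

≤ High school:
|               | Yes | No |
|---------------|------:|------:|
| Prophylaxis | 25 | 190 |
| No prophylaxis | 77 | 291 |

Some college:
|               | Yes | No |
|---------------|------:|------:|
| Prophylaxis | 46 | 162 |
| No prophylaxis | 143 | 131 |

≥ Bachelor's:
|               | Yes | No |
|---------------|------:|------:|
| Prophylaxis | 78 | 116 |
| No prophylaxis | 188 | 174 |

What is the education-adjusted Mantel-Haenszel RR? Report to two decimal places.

RR_MH = Σ(aᵢ·n₀ᵢ/nᵢ) / Σ(cᵢ·n₁ᵢ/nᵢ), with n₁ᵢ = aᵢ+bᵢ (exposed), n₀ᵢ = cᵢ+dᵢ (unexposed), nᵢ = n₁ᵢ+n₀ᵢ.
Stratum 1 (≤ High school): n₁ = 215, n₀ = 368, n = 583; a·n₀/n = 25·368/583 = 15.7804; c·n₁/n = 77·215/583 = 28.3962
Stratum 2 (Some college): n₁ = 208, n₀ = 274, n = 482; a·n₀/n = 46·274/482 = 26.1494; c·n₁/n = 143·208/482 = 61.7095
Stratum 3 (≥ Bachelor's): n₁ = 194, n₀ = 362, n = 556; a·n₀/n = 78·362/556 = 50.7842; c·n₁/n = 188·194/556 = 65.5971
RR_MH = (15.7804 + 26.1494 + 50.7842) / (28.3962 + 61.7095 + 65.5971) = 92.7140 / 155.7029 = 0.59545

0.60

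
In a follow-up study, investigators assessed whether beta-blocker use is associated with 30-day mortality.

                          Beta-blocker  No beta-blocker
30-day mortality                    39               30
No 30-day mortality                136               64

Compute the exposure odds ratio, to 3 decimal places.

Reading the table with exposure as columns: a = 39 (Beta-blocker, case), b = 136 (Beta-blocker, non-case), c = 30 (No beta-blocker, case), d = 64.
OR = (a·d)/(b·c) = (39 × 64) / (136 × 30) = 2496 / 4080 = 0.61176
Exposure is associated with lower odds of 30-day mortality (OR = 0.61 < 1).

0.612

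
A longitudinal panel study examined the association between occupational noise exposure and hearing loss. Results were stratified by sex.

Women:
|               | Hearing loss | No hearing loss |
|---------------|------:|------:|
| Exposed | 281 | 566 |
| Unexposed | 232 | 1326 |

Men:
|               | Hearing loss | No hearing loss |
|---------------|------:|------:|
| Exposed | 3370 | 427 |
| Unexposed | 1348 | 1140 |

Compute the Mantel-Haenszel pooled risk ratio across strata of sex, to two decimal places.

RR_MH = Σ(aᵢ·n₀ᵢ/nᵢ) / Σ(cᵢ·n₁ᵢ/nᵢ), with n₁ᵢ = aᵢ+bᵢ (exposed), n₀ᵢ = cᵢ+dᵢ (unexposed), nᵢ = n₁ᵢ+n₀ᵢ.
Stratum 1 (Women): n₁ = 847, n₀ = 1558, n = 2405; a·n₀/n = 281·1558/2405 = 182.0366; c·n₁/n = 232·847/2405 = 81.7064
Stratum 2 (Men): n₁ = 3797, n₀ = 2488, n = 6285; a·n₀/n = 3370·2488/6285 = 1334.0589; c·n₁/n = 1348·3797/6285 = 814.3765
RR_MH = (182.0366 + 1334.0589) / (81.7064 + 814.3765) = 1516.0955 / 896.0829 = 1.69191

1.69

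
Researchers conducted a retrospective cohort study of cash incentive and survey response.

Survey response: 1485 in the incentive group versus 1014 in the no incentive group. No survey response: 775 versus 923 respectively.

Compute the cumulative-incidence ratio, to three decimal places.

1.255

From the description: a = 1485, b = 775, c = 1014, d = 923.
Risk in exposed = 1485/2260 = 0.65708; risk in unexposed = 1014/1937 = 0.52349.
RR = 0.65708 / 0.52349 = 1.25519
The risk among the exposed is 1.26 times that among the unexposed.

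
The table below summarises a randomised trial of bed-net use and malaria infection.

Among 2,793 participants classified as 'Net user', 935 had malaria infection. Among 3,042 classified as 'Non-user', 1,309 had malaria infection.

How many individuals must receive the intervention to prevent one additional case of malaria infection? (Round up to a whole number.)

11

Risk in treated group = 935/2793 = 0.33477; risk in control = 1309/3042 = 0.43031.
Absolute risk reduction = 0.43031 − 0.33477 = 0.09554
NNT = 1 / ARR = 1 / 0.09554 = 10.466 → round up → 11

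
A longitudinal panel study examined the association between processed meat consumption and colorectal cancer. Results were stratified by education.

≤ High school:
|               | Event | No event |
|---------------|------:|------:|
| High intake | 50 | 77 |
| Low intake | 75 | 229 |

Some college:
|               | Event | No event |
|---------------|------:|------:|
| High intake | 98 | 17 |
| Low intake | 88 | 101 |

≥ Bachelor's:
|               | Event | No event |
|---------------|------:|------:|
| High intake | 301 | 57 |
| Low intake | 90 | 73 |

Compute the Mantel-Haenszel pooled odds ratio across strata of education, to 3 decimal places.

OR_MH = Σ(aᵢdᵢ/nᵢ) / Σ(bᵢcᵢ/nᵢ), where nᵢ is the stratum total.
Stratum 1 (≤ High school): n = 431; a·d/n = 50·229/431 = 26.5661; b·c/n = 77·75/431 = 13.3991
Stratum 2 (Some college): n = 304; a·d/n = 98·101/304 = 32.5592; b·c/n = 17·88/304 = 4.9211
Stratum 3 (≥ Bachelor's): n = 521; a·d/n = 301·73/521 = 42.1747; b·c/n = 57·90/521 = 9.8464
OR_MH = (26.5661 + 32.5592 + 42.1747) / (13.3991 + 4.9211 + 9.8464) = 101.3000 / 28.1666 = 3.59646

3.596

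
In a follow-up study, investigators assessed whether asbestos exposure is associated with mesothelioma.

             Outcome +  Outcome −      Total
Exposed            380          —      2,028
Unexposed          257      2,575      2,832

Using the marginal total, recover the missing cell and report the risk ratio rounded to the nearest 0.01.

The missing cell is in the exposed row: 2028 − 380 = 1648.
So a = 380, b = 1648, c = 257, d = 2575.
RR = [a/(a+b)] / [c/(c+d)] = (380/2028) / (257/2832) = 0.18738/0.09075 = 2.06479

2.06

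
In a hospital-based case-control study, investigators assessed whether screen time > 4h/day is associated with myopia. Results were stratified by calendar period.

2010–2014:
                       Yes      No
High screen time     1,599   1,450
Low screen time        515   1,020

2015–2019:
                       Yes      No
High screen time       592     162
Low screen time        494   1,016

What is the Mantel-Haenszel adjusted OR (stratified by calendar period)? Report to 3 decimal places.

OR_MH = Σ(aᵢdᵢ/nᵢ) / Σ(bᵢcᵢ/nᵢ), where nᵢ is the stratum total.
Stratum 1 (2010–2014): n = 4584; a·d/n = 1599·1020/4584 = 355.7984; b·c/n = 1450·515/4584 = 162.9036
Stratum 2 (2015–2019): n = 2264; a·d/n = 592·1016/2264 = 265.6678; b·c/n = 162·494/2264 = 35.3481
OR_MH = (355.7984 + 265.6678) / (162.9036 + 35.3481) = 621.4663 / 198.2516 = 3.13473

3.135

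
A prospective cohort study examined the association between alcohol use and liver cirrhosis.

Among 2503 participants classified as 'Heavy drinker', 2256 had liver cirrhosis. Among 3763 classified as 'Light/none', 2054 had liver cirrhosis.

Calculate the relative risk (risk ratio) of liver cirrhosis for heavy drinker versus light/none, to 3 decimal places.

From the description: a = 2256, b = 247, c = 2054, d = 1709.
Risk in exposed = 2256/2503 = 0.90132; risk in unexposed = 2054/3763 = 0.54584.
RR = 0.90132 / 0.54584 = 1.65125
The risk among the exposed is 1.65 times that among the unexposed.

1.651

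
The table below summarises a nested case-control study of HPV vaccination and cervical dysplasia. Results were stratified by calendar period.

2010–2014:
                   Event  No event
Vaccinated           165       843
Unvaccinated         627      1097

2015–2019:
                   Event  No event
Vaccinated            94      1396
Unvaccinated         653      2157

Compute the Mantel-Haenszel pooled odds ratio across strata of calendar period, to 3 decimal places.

0.280

OR_MH = Σ(aᵢdᵢ/nᵢ) / Σ(bᵢcᵢ/nᵢ), where nᵢ is the stratum total.
Stratum 1 (2010–2014): n = 2732; a·d/n = 165·1097/2732 = 66.2537; b·c/n = 843·627/2732 = 193.4704
Stratum 2 (2015–2019): n = 4300; a·d/n = 94·2157/4300 = 47.1530; b·c/n = 1396·653/4300 = 211.9972
OR_MH = (66.2537 + 47.1530) / (193.4704 + 211.9972) = 113.4067 / 405.4676 = 0.27969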